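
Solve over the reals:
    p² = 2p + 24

Bring every term to one side: p² - 2p - 24 = 0.
Factor: (p + 4)(p - 6) = 0.
So p = -4 or p = 6.

p = -4 or p = 6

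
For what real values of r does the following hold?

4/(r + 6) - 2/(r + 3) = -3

Multiply both sides by (r + 6)(r + 3):
4(r + 3) - 2(r + 6) = -3(r + 6)(r + 3).
Expand and collect terms: -3r² - 29r - 54 = 0.
By the quadratic formula, r = (29 ± √193) / -6, so r ≈ -7.1487 or r ≈ -2.5179.
Neither value makes a denominator zero (r ≠ -6, r ≠ -3), so both are valid.

r = -7.1487 or r = -2.5179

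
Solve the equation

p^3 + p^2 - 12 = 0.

Possible rational roots are divisors of -12. Testing p = 2 gives 0, so (p - 2) is a factor.
Divide: p^3 + p^2 - 12 = (p - 2)(p^2 + 3p + 6).
The quadratic p^2 + 3p + 6 has discriminant -15 < 0, so no further real roots.

p = 2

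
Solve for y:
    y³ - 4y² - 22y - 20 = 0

Possible rational roots are divisors of -20. Testing y = -2 gives 0, so (y + 2) is a factor.
Divide: y³ - 4y² - 22y - 20 = (y + 2)(y² - 6y - 10).
Apply the quadratic formula to y² - 6y - 10 = 0: y = (6 ± √76)/2, i.e. y ≈ 7.3589 or y ≈ -1.3589.

y = -2 or y = -1.3589 or y = 7.3589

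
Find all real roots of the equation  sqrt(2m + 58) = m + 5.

m = 3

Square both sides: 2m + 58 = (m + 5)^2.
Expand and rearrange: m^2 + 8m - 33 = 0.
Solving gives m = 3 or m = -11.
Check each candidate in the original equation:
  m = 3: sqrt(64) = 8, while m + 5 = 8 — valid.
  m = -11: sqrt(36) = 6, while m + 5 = -6 — extraneous.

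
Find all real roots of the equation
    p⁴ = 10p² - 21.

p = -2.6458 or p = -1.7321 or p = 1.7321 or p = 2.6458

Let u = p². The equation becomes u² - 10u + 21 = 0.
Factor: (u - 7)(u - 3) = 0, so u = 7 or u = 3.
p² = 7 gives p = ±√(7) ≈ ±2.6458.
p² = 3 gives p = ±√(3) ≈ ±1.7321.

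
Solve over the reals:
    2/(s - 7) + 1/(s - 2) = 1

s = 2.6834 or s = 9.3166

Multiply both sides by (s - 7)(s - 2):
2(s - 2) + (s - 7) = (s - 7)(s - 2).
Expand and collect terms: s² - 12s + 25 = 0.
By the quadratic formula, s = (12 ± √44) / 2, so s ≈ 9.3166 or s ≈ 2.6834.
Neither value makes a denominator zero (s ≠ 7, s ≠ 2), so both are valid.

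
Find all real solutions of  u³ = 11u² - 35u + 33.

Rearrange: u³ - 11u² + 35u - 33 = 0.
Possible rational roots are divisors of -33. Testing u = 3 gives 0, so (u - 3) is a factor.
Divide: u³ - 11u² + 35u - 33 = (u - 3)(u² - 8u + 11).
Apply the quadratic formula to u² - 8u + 11 = 0: u = (8 ± √20)/2, i.e. u ≈ 6.2361 or u ≈ 1.7639.

u = 1.7639 or u = 3 or u = 6.2361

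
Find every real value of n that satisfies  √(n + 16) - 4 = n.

Isolate the radical: √(n + 16) = n + 4.
Square both sides: n + 16 = (n + 4)².
Expand and rearrange: n² + 7n = 0.
Solving gives n = 0 or n = -7.
Check each candidate in the original equation:
  n = 0: √(16) = 4, while n + 4 = 4 — valid.
  n = -7: √(9) = 3, while n + 4 = -3 — extraneous.

n = 0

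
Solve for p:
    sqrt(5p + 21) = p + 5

Square both sides: 5p + 21 = (p + 5)^2.
Expand and rearrange: p^2 + 5p + 4 = 0.
Solving gives p = -1 or p = -4.
Check each candidate in the original equation:
  p = -1: sqrt(16) = 4, while p + 5 = 4 — valid.
  p = -4: sqrt(1) = 1, while p + 5 = 1 — valid.

p = -4 or p = -1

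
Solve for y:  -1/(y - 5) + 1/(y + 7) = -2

y = -7.4807 or y = 5.4807

Multiply both sides by (y - 5)(y + 7):
-(y + 7) + (y - 5) = -2(y - 5)(y + 7).
Expand and collect terms: -2y^2 - 4y + 82 = 0.
By the quadratic formula, y = (4 +/- sqrt(672)) / -4, so y ~= -7.4807 or y ~= 5.4807.
Neither value makes a denominator zero (y != 5, y != -7), so both are valid.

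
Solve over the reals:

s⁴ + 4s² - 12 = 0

Let u = s². The equation becomes u² + 4u - 12 = 0.
Factor: (u + 6)(u - 2) = 0, so u = -6 or u = 2.
s² = -6 < 0 has no real solution.
s² = 2 gives s = ±√(2) ≈ ±1.4142.

s = -1.4142 or s = 1.4142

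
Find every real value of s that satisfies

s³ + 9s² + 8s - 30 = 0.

Possible rational roots are divisors of -30. Testing s = -3 gives 0, so (s + 3) is a factor.
Divide: s³ + 9s² + 8s - 30 = (s + 3)(s² + 6s - 10).
Apply the quadratic formula to s² + 6s - 10 = 0: s = (-6 ± √76)/2, i.e. s ≈ 1.3589 or s ≈ -7.3589.

s = -7.3589 or s = -3 or s = 1.3589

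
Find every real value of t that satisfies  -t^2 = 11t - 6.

Rearrange to standard form: -t^2 - 11t + 6 = 0.
Discriminant: (-11)^2 - 4*(-1)*6 = 145.
Quadratic formula: t = (11 +/- sqrt(145)) / (-2).
So t = -sqrt(145)/2 - 11/2 ~= -11.5208 or t = -11/2 + sqrt(145)/2 ~= 0.5208.

t = -11.5208 or t = 0.5208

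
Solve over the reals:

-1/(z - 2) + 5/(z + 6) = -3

Multiply both sides by (z - 2)(z + 6):
-(z + 6) + 5(z - 2) = -3(z - 2)(z + 6).
Expand and collect terms: -3z² - 16z + 52 = 0.
By the quadratic formula, z = (16 ± √880) / -6, so z ≈ -7.6108 or z ≈ 2.2775.
Neither value makes a denominator zero (z ≠ 2, z ≠ -6), so both are valid.

z = -7.6108 or z = 2.2775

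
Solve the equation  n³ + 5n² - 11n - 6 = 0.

n = -6.5414 or n = -0.4586 or n = 2

Possible rational roots are divisors of -6. Testing n = 2 gives 0, so (n - 2) is a factor.
Divide: n³ + 5n² - 11n - 6 = (n - 2)(n² + 7n + 3).
Apply the quadratic formula to n² + 7n + 3 = 0: n = (-7 ± √37)/2, i.e. n ≈ -0.4586 or n ≈ -6.5414.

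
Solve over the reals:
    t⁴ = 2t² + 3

Let u = t². The equation becomes u² - 2u - 3 = 0.
Factor: (u - 3)(u + 1) = 0, so u = 3 or u = -1.
t² = 3 gives t = ±√(3) ≈ ±1.7321.
t² = -1 < 0 has no real solution.

t = -1.7321 or t = 1.7321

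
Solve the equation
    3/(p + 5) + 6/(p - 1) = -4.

p = -5.9562 or p = -0.2938

Multiply both sides by (p + 5)(p - 1):
3(p - 1) + 6(p + 5) = -4(p + 5)(p - 1).
Expand and collect terms: -4p^2 - 25p - 7 = 0.
By the quadratic formula, p = (25 +/- sqrt(513)) / -8, so p ~= -5.9562 or p ~= -0.2938.
Neither value makes a denominator zero (p != -5, p != 1), so both are valid.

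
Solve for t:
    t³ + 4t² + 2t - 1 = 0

Possible rational roots are divisors of -1. Testing t = -1 gives 0, so (t + 1) is a factor.
Divide: t³ + 4t² + 2t - 1 = (t + 1)(t² + 3t - 1).
Apply the quadratic formula to t² + 3t - 1 = 0: t = (-3 ± √13)/2, i.e. t ≈ 0.3028 or t ≈ -3.3028.

t = -3.3028 or t = -1 or t = 0.3028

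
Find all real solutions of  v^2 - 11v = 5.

Rearrange to standard form: v^2 - 11v - 5 = 0.
Discriminant: (-11)^2 - 4*1*(-5) = 141.
Quadratic formula: v = (11 +/- sqrt(141)) / 2.
So v = 11/2 + sqrt(141)/2 ~= 11.4372 or v = 11/2 - sqrt(141)/2 ~= -0.4372.

v = -0.4372 or v = 11.4372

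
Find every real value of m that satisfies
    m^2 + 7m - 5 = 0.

m = -7.6533 or m = 0.6533

Discriminant: (7)^2 - 4*1*(-5) = 69.
Quadratic formula: m = (-7 +/- sqrt(69)) / 2.
So m = -7/2 + sqrt(69)/2 ~= 0.6533 or m = -sqrt(69)/2 - 7/2 ~= -7.6533.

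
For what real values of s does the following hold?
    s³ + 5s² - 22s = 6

s = -7.7417 or s = -0.2583 or s = 3

Rearrange: s³ + 5s² - 22s - 6 = 0.
Possible rational roots are divisors of -6. Testing s = 3 gives 0, so (s - 3) is a factor.
Divide: s³ + 5s² - 22s - 6 = (s - 3)(s² + 8s + 2).
Apply the quadratic formula to s² + 8s + 2 = 0: s = (-8 ± √56)/2, i.e. s ≈ -0.2583 or s ≈ -7.7417.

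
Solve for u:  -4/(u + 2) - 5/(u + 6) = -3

u = -4.8629 or u = -0.1371

Multiply both sides by (u + 2)(u + 6):
-4(u + 6) - 5(u + 2) = -3(u + 2)(u + 6).
Expand and collect terms: -3u² - 15u - 2 = 0.
By the quadratic formula, u = (15 ± √201) / -6, so u ≈ -4.8629 or u ≈ -0.1371.
Neither value makes a denominator zero (u ≠ -2, u ≠ -6), so both are valid.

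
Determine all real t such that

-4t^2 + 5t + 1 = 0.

Discriminant: (5)^2 - 4*(-4)*1 = 41.
Quadratic formula: t = (-5 +/- sqrt(41)) / (-8).
So t = 5/8 - sqrt(41)/8 ~= -0.1754 or t = 5/8 + sqrt(41)/8 ~= 1.4254.

t = -0.1754 or t = 1.4254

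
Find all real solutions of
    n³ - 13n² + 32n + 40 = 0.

n = -0.899 or n = 5 or n = 8.899

Possible rational roots are divisors of 40. Testing n = 5 gives 0, so (n - 5) is a factor.
Divide: n³ - 13n² + 32n + 40 = (n - 5)(n² - 8n - 8).
Apply the quadratic formula to n² - 8n - 8 = 0: n = (8 ± √96)/2, i.e. n ≈ 8.899 or n ≈ -0.899.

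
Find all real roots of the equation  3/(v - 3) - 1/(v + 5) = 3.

v = -5.2975 or v = 3.9641

Multiply both sides by (v - 3)(v + 5):
3(v + 5) - (v - 3) = 3(v - 3)(v + 5).
Expand and collect terms: 3v² + 4v - 63 = 0.
By the quadratic formula, v = (-4 ± √772) / 6, so v ≈ 3.9641 or v ≈ -5.2975.
Neither value makes a denominator zero (v ≠ 3, v ≠ -5), so both are valid.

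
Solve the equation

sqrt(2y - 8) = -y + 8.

y = 6

Square both sides: 2y - 8 = (-y + 8)^2.
Expand and rearrange: y^2 - 18y + 72 = 0.
Solving gives y = 12 or y = 6.
Check each candidate in the original equation:
  y = 12: sqrt(16) = 4, while -y + 8 = -4 — extraneous.
  y = 6: sqrt(4) = 2, while -y + 8 = 2 — valid.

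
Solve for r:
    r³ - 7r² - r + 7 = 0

Possible rational roots are divisors of 7. Testing r = 1 gives 0, so (r - 1) is a factor.
Divide: r³ - 7r² - r + 7 = (r - 1)(r² - 6r - 7).
Factor the quadratic: r = 7 or r = -1.

r = -1 or r = 1 or r = 7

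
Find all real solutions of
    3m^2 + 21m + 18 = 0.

Factor: 3(m + 6)(m + 1) = 0.
So m = -6 or m = -1.

m = -6 or m = -1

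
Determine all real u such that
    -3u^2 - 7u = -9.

u = -3.255 or u = 0.9217

Rearrange to standard form: -3u^2 - 7u + 9 = 0.
Discriminant: (-7)^2 - 4*(-3)*9 = 157.
Quadratic formula: u = (7 +/- sqrt(157)) / (-6).
So u = -sqrt(157)/6 - 7/6 ~= -3.255 or u = -7/6 + sqrt(157)/6 ~= 0.9217.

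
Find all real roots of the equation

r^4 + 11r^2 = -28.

No real solutions.

Let u = r^2. The equation becomes u^2 + 11u + 28 = 0.
Factor: (u + 4)(u + 7) = 0, so u = -4 or u = -7.
r^2 = -4 < 0 has no real solution.
r^2 = -7 < 0 has no real solution.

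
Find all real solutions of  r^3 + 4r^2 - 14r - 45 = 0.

r = -5 or r = -2.5414 or r = 3.5414

Possible rational roots are divisors of -45. Testing r = -5 gives 0, so (r + 5) is a factor.
Divide: r^3 + 4r^2 - 14r - 45 = (r + 5)(r^2 - r - 9).
Apply the quadratic formula to r^2 - r - 9 = 0: r = (1 +/- sqrt(37))/2, i.e. r ~= 3.5414 or r ~= -2.5414.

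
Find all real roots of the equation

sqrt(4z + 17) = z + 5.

Square both sides: 4z + 17 = (z + 5)^2.
Expand and rearrange: z^2 + 6z + 8 = 0.
Solving gives z = -2 or z = -4.
Check each candidate in the original equation:
  z = -2: sqrt(9) = 3, while z + 5 = 3 — valid.
  z = -4: sqrt(1) = 1, while z + 5 = 1 — valid.

z = -4 or z = -2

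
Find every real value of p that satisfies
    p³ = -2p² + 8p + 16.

p = -2.8284 or p = -2 or p = 2.8284

Rearrange: p³ + 2p² - 8p - 16 = 0.
Possible rational roots are divisors of -16. Testing p = -2 gives 0, so (p + 2) is a factor.
Divide: p³ + 2p² - 8p - 16 = (p + 2)(p² - 8).
Apply the quadratic formula to p² - 8 = 0: p = (0 ± √32)/2, i.e. p ≈ 2.8284 or p ≈ -2.8284.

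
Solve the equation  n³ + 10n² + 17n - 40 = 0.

n = -6.2749 or n = -5 or n = 1.2749

Possible rational roots are divisors of -40. Testing n = -5 gives 0, so (n + 5) is a factor.
Divide: n³ + 10n² + 17n - 40 = (n + 5)(n² + 5n - 8).
Apply the quadratic formula to n² + 5n - 8 = 0: n = (-5 ± √57)/2, i.e. n ≈ 1.2749 or n ≈ -6.2749.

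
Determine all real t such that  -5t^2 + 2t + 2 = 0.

t = -0.4633 or t = 0.8633

Discriminant: (2)^2 - 4*(-5)*2 = 44.
Quadratic formula: t = (-2 +/- sqrt(44)) / (-10).
So t = 1/5 - sqrt(11)/5 ~= -0.4633 or t = 1/5 + sqrt(11)/5 ~= 0.8633.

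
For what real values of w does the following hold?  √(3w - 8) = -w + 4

Square both sides: 3w - 8 = (-w + 4)².
Expand and rearrange: w² - 11w + 24 = 0.
Solving gives w = 8 or w = 3.
Check each candidate in the original equation:
  w = 8: √(16) = 4, while -w + 4 = -4 — extraneous.
  w = 3: √(1) = 1, while -w + 4 = 1 — valid.

w = 3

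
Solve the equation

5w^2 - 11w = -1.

Rearrange to standard form: 5w^2 - 11w + 1 = 0.
Discriminant: (-11)^2 - 4*5*1 = 101.
Quadratic formula: w = (11 +/- sqrt(101)) / 10.
So w = sqrt(101)/10 + 11/10 ~= 2.105 or w = 11/10 - sqrt(101)/10 ~= 0.095.

w = 0.095 or w = 2.105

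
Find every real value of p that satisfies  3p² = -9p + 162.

Bring every term to one side: 3p² + 9p - 162 = 0.
Factor: 3(p + 9)(p - 6) = 0.
So p = -9 or p = 6.

p = -9 or p = 6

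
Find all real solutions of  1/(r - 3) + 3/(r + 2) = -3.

r = -3.0582 or r = 2.7249

Multiply both sides by (r - 3)(r + 2):
(r + 2) + 3(r - 3) = -3(r - 3)(r + 2).
Expand and collect terms: -3r² - r + 25 = 0.
By the quadratic formula, r = (1 ± √301) / -6, so r ≈ -3.0582 or r ≈ 2.7249.
Neither value makes a denominator zero (r ≠ 3, r ≠ -2), so both are valid.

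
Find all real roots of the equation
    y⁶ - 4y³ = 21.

Let u = y³. The equation becomes u² - 4u - 21 = 0.
Factor: (u - 7)(u + 3) = 0, so u = 7 or u = -3.
y³ = 7 gives y = ∛(7) ≈ 1.9129.
y³ = -3 gives y = -∛(3) ≈ -1.4422.

y = -1.4422 or y = 1.9129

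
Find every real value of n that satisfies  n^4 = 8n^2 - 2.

n = -2.7824 or n = -0.5083 or n = 0.5083 or n = 2.7824

Let u = n^2. The equation becomes u^2 - 8u + 2 = 0.
By the quadratic formula, u = sqrt(14) + 4 or u = 4 - sqrt(14).
n^2 = sqrt(14) + 4 gives n = +/-sqrt(sqrt(14) + 4) ~= +/-2.7824.
n^2 = 4 - sqrt(14) gives n = +/-sqrt(4 - sqrt(14)) ~= +/-0.5083.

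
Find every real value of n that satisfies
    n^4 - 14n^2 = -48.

n = -2.8284 or n = -2.4495 or n = 2.4495 or n = 2.8284

Let u = n^2. The equation becomes u^2 - 14u + 48 = 0.
Factor: (u - 6)(u - 8) = 0, so u = 6 or u = 8.
n^2 = 6 gives n = +/-sqrt(6) ~= +/-2.4495.
n^2 = 8 gives n = +/-2*sqrt(2) ~= +/-2.8284.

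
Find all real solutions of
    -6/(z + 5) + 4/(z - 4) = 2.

z = -7.5574 or z = 5.5574

Multiply both sides by (z + 5)(z - 4):
-6(z - 4) + 4(z + 5) = 2(z + 5)(z - 4).
Expand and collect terms: 2z^2 + 4z - 84 = 0.
By the quadratic formula, z = (-4 +/- sqrt(688)) / 4, so z ~= 5.5574 or z ~= -7.5574.
Neither value makes a denominator zero (z != -5, z != 4), so both are valid.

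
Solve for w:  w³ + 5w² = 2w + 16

w = -4.7016 or w = -2 or w = 1.7016

Rearrange: w³ + 5w² - 2w - 16 = 0.
Possible rational roots are divisors of -16. Testing w = -2 gives 0, so (w + 2) is a factor.
Divide: w³ + 5w² - 2w - 16 = (w + 2)(w² + 3w - 8).
Apply the quadratic formula to w² + 3w - 8 = 0: w = (-3 ± √41)/2, i.e. w ≈ 1.7016 or w ≈ -4.7016.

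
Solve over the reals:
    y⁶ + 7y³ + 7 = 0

y = -1.7958 or y = -1.0652

Let u = y³. The equation becomes u² + 7u + 7 = 0.
By the quadratic formula, u = -7/2 + √(21)/2 or u = -7/2 - √(21)/2.
y³ = -7/2 + √(21)/2 gives y = -∛(7/2 - √(21)/2) ≈ -1.0652.
y³ = -7/2 - √(21)/2 gives y = -∛(√(21)/2 + 7/2) ≈ -1.7958.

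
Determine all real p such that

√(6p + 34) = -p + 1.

Square both sides: 6p + 34 = (-p + 1)².
Expand and rearrange: p² - 8p - 33 = 0.
Solving gives p = 11 or p = -3.
Check each candidate in the original equation:
  p = 11: √(100) = 10, while -p + 1 = -10 — extraneous.
  p = -3: √(16) = 4, while -p + 1 = 4 — valid.

p = -3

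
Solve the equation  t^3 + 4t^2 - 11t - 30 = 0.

t = -5 or t = -2 or t = 3

Possible rational roots are divisors of -30. Testing t = -5 gives 0, so (t + 5) is a factor.
Divide: t^3 + 4t^2 - 11t - 30 = (t + 5)(t^2 - t - 6).
Factor the quadratic: t = 3 or t = -2.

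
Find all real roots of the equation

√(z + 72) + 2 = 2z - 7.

Isolate the radical: √(z + 72) = 2z - 9.
Square both sides: z + 72 = (2z - 9)².
Expand and rearrange: 4z² - 37z + 9 = 0.
Solving gives z = 9 or z = 0.25.
Check each candidate in the original equation:
  z = 9: √(81) = 9, while 2z - 9 = 9 — valid.
  z = 0.25: √(72.25) = 8.5, while 2z - 9 = -8.5 — extraneous.

z = 9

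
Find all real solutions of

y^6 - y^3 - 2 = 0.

Let u = y^3. The equation becomes u^2 - u - 2 = 0.
Factor: (u + 1)(u - 2) = 0, so u = -1 or u = 2.
y^3 = -1 gives y = -1.
y^3 = 2 gives y = (2)^(1/3) ~= 1.2599.

y = -1 or y = 1.2599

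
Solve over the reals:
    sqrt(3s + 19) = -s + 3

Square both sides: 3s + 19 = (-s + 3)^2.
Expand and rearrange: s^2 - 9s - 10 = 0.
Solving gives s = 10 or s = -1.
Check each candidate in the original equation:
  s = 10: sqrt(49) = 7, while -s + 3 = -7 — extraneous.
  s = -1: sqrt(16) = 4, while -s + 3 = 4 — valid.

s = -1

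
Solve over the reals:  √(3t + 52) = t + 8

Square both sides: 3t + 52 = (t + 8)².
Expand and rearrange: t² + 13t + 12 = 0.
Solving gives t = -1 or t = -12.
Check each candidate in the original equation:
  t = -1: √(49) = 7, while t + 8 = 7 — valid.
  t = -12: √(16) = 4, while t + 8 = -4 — extraneous.

t = -1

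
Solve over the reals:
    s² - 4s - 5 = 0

Factor: (s - 5)(s + 1) = 0.
So s = 5 or s = -1.

s = -1 or s = 5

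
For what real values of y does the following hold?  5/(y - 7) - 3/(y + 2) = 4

Multiply both sides by (y - 7)(y + 2):
5(y + 2) - 3(y - 7) = 4(y - 7)(y + 2).
Expand and collect terms: 4y² - 22y - 87 = 0.
By the quadratic formula, y = (22 ± √1876) / 8, so y ≈ 8.1641 or y ≈ -2.6641.
Neither value makes a denominator zero (y ≠ 7, y ≠ -2), so both are valid.

y = -2.6641 or y = 8.1641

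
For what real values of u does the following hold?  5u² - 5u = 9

u = -0.9318 or u = 1.9318

Rearrange to standard form: 5u² - 5u - 9 = 0.
Discriminant: (-5)² − 4·5·(-9) = 205.
Quadratic formula: u = (5 ± √205) / 10.
So u = 1/2 + √(205)/10 ≈ 1.9318 or u = 1/2 - √(205)/10 ≈ -0.9318.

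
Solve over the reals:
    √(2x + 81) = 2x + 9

Square both sides: 2x + 81 = (2x + 9)².
Expand and rearrange: 4x² + 34x = 0.
Solving gives x = 0 or x = -8.5.
Check each candidate in the original equation:
  x = 0: √(81) = 9, while 2x + 9 = 9 — valid.
  x = -8.5: √(64) = 8, while 2x + 9 = -8 — extraneous.

x = 0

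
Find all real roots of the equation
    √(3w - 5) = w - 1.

Square both sides: 3w - 5 = (w - 1)².
Expand and rearrange: w² - 5w + 6 = 0.
Solving gives w = 3 or w = 2.
Check each candidate in the original equation:
  w = 3: √(4) = 2, while w - 1 = 2 — valid.
  w = 2: √(1) = 1, while w - 1 = 1 — valid.

w = 2 or w = 3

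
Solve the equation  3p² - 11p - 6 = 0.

p = -0.4821 or p = 4.1487

Discriminant: (-11)² − 4·3·(-6) = 193.
Quadratic formula: p = (11 ± √193) / 6.
So p = 11/6 + √(193)/6 ≈ 4.1487 or p = 11/6 - √(193)/6 ≈ -0.4821.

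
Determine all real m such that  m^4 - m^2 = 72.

m = -3 or m = 3

Let u = m^2. The equation becomes u^2 - u - 72 = 0.
Factor: (u - 9)(u + 8) = 0, so u = 9 or u = -8.
m^2 = 9 gives m = +/-3.
m^2 = -8 < 0 has no real solution.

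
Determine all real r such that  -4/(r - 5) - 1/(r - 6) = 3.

r = 3.4648 or r = 5.8685

Multiply both sides by (r - 5)(r - 6):
-4(r - 6) - (r - 5) = 3(r - 5)(r - 6).
Expand and collect terms: 3r^2 - 28r + 61 = 0.
By the quadratic formula, r = (28 +/- sqrt(52)) / 6, so r ~= 5.8685 or r ~= 3.4648.
Neither value makes a denominator zero (r != 5, r != 6), so both are valid.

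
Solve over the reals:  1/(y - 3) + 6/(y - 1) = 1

y = 2.6277 or y = 8.3723

Multiply both sides by (y - 3)(y - 1):
(y - 1) + 6(y - 3) = (y - 3)(y - 1).
Expand and collect terms: y^2 - 11y + 22 = 0.
By the quadratic formula, y = (11 +/- sqrt(33)) / 2, so y ~= 8.3723 or y ~= 2.6277.
Neither value makes a denominator zero (y != 3, y != 1), so both are valid.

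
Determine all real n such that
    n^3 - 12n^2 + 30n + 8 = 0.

Possible rational roots are divisors of 8. Testing n = 4 gives 0, so (n - 4) is a factor.
Divide: n^3 - 12n^2 + 30n + 8 = (n - 4)(n^2 - 8n - 2).
Apply the quadratic formula to n^2 - 8n - 2 = 0: n = (8 +/- sqrt(72))/2, i.e. n ~= 8.2426 or n ~= -0.2426.

n = -0.2426 or n = 4 or n = 8.2426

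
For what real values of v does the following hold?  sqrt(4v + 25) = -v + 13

Square both sides: 4v + 25 = (-v + 13)^2.
Expand and rearrange: v^2 - 30v + 144 = 0.
Solving gives v = 24 or v = 6.
Check each candidate in the original equation:
  v = 24: sqrt(121) = 11, while -v + 13 = -11 — extraneous.
  v = 6: sqrt(49) = 7, while -v + 13 = 7 — valid.

v = 6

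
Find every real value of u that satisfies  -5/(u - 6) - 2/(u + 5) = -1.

u = -3.6811 or u = 11.6811

Multiply both sides by (u - 6)(u + 5):
-5(u + 5) - 2(u - 6) = -(u - 6)(u + 5).
Expand and collect terms: -u^2 + 8u + 43 = 0.
By the quadratic formula, u = (-8 +/- sqrt(236)) / -2, so u ~= -3.6811 or u ~= 11.6811.
Neither value makes a denominator zero (u != 6, u != -5), so both are valid.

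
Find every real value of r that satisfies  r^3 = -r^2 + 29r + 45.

Rearrange: r^3 + r^2 - 29r - 45 = 0.
Possible rational roots are divisors of -45. Testing r = -5 gives 0, so (r + 5) is a factor.
Divide: r^3 + r^2 - 29r - 45 = (r + 5)(r^2 - 4r - 9).
Apply the quadratic formula to r^2 - 4r - 9 = 0: r = (4 +/- sqrt(52))/2, i.e. r ~= 5.6056 or r ~= -1.6056.

r = -5 or r = -1.6056 or r = 5.6056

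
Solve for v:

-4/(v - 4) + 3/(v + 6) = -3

v = -6.8909 or v = 5.2243

Multiply both sides by (v - 4)(v + 6):
-4(v + 6) + 3(v - 4) = -3(v - 4)(v + 6).
Expand and collect terms: -3v² - 5v + 108 = 0.
By the quadratic formula, v = (5 ± √1321) / -6, so v ≈ -6.8909 or v ≈ 5.2243.
Neither value makes a denominator zero (v ≠ 4, v ≠ -6), so both are valid.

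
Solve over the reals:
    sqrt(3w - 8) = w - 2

Square both sides: 3w - 8 = (w - 2)^2.
Expand and rearrange: w^2 - 7w + 12 = 0.
Solving gives w = 4 or w = 3.
Check each candidate in the original equation:
  w = 4: sqrt(4) = 2, while w - 2 = 2 — valid.
  w = 3: sqrt(1) = 1, while w - 2 = 1 — valid.

w = 3 or w = 4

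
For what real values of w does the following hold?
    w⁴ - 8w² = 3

w = -2.8912 or w = 2.8912

Let u = w². The equation becomes u² - 8u - 3 = 0.
By the quadratic formula, u = 4 + √(19) or u = 4 - √(19).
w² = 4 + √(19) gives w = ±√(4 + √(19)) ≈ ±2.8912.
w² = 4 - √(19) < 0 has no real solution.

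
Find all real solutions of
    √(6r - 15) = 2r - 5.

r = 2.5 or r = 4

Square both sides: 6r - 15 = (2r - 5)².
Expand and rearrange: 4r² - 26r + 40 = 0.
Solving gives r = 4 or r = 2.5.
Check each candidate in the original equation:
  r = 4: √(9) = 3, while 2r - 5 = 3 — valid.
  r = 2.5: √(0) = 0, while 2r - 5 = 0 — valid.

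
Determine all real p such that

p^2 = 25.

p = -5 or p = 5

Bring every term to one side: p^2 - 25 = 0.
Factor: (p - 5)(p + 5) = 0.
So p = 5 or p = -5.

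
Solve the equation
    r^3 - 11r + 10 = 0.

r = -3.7016 or r = 1 or r = 2.7016

Possible rational roots are divisors of 10. Testing r = 1 gives 0, so (r - 1) is a factor.
Divide: r^3 - 11r + 10 = (r - 1)(r^2 + r - 10).
Apply the quadratic formula to r^2 + r - 10 = 0: r = (-1 +/- sqrt(41))/2, i.e. r ~= 2.7016 or r ~= -3.7016.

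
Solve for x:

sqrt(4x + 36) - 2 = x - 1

x = 7

Isolate the radical: sqrt(4x + 36) = x + 1.
Square both sides: 4x + 36 = (x + 1)^2.
Expand and rearrange: x^2 - 2x - 35 = 0.
Solving gives x = 7 or x = -5.
Check each candidate in the original equation:
  x = 7: sqrt(64) = 8, while x + 1 = 8 — valid.
  x = -5: sqrt(16) = 4, while x + 1 = -4 — extraneous.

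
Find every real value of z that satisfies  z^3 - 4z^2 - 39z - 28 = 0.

Possible rational roots are divisors of -28. Testing z = -4 gives 0, so (z + 4) is a factor.
Divide: z^3 - 4z^2 - 39z - 28 = (z + 4)(z^2 - 8z - 7).
Apply the quadratic formula to z^2 - 8z - 7 = 0: z = (8 +/- sqrt(92))/2, i.e. z ~= 8.7958 or z ~= -0.7958.

z = -4 or z = -0.7958 or z = 8.7958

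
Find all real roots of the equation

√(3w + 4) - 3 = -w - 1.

Isolate the radical: √(3w + 4) = -w + 2.
Square both sides: 3w + 4 = (-w + 2)².
Expand and rearrange: w² - 7w = 0.
Solving gives w = 7 or w = 0.
Check each candidate in the original equation:
  w = 7: √(25) = 5, while -w + 2 = -5 — extraneous.
  w = 0: √(4) = 2, while -w + 2 = 2 — valid.

w = 0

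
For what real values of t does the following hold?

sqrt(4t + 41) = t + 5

t = 2

Square both sides: 4t + 41 = (t + 5)^2.
Expand and rearrange: t^2 + 6t - 16 = 0.
Solving gives t = 2 or t = -8.
Check each candidate in the original equation:
  t = 2: sqrt(49) = 7, while t + 5 = 7 — valid.
  t = -8: sqrt(9) = 3, while t + 5 = -3 — extraneous.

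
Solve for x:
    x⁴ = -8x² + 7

Let u = x². The equation becomes u² + 8u - 7 = 0.
By the quadratic formula, u = -4 + √(23) or u = -√(23) - 4.
x² = -4 + √(23) gives x = ±√(-4 + √(23)) ≈ ±0.8921.
x² = -√(23) - 4 < 0 has no real solution.

x = -0.8921 or x = 0.8921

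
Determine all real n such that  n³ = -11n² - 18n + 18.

Rearrange: n³ + 11n² + 18n - 18 = 0.
Possible rational roots are divisors of -18. Testing n = -3 gives 0, so (n + 3) is a factor.
Divide: n³ + 11n² + 18n - 18 = (n + 3)(n² + 8n - 6).
Apply the quadratic formula to n² + 8n - 6 = 0: n = (-8 ± √88)/2, i.e. n ≈ 0.6904 or n ≈ -8.6904.

n = -8.6904 or n = -3 or n = 0.6904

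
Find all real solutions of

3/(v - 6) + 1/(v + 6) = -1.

v = -7.2915 or v = 3.2915

Multiply both sides by (v - 6)(v + 6):
3(v + 6) + (v - 6) = -(v - 6)(v + 6).
Expand and collect terms: -v² - 4v + 24 = 0.
By the quadratic formula, v = (4 ± √112) / -2, so v ≈ -7.2915 or v ≈ 3.2915.
Neither value makes a denominator zero (v ≠ 6, v ≠ -6), so both are valid.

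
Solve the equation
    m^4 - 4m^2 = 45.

m = -3 or m = 3

Let u = m^2. The equation becomes u^2 - 4u - 45 = 0.
Factor: (u - 9)(u + 5) = 0, so u = 9 or u = -5.
m^2 = 9 gives m = +/-3.
m^2 = -5 < 0 has no real solution.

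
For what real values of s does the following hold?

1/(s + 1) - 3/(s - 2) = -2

s = -1.3452 or s = 3.3452

Multiply both sides by (s + 1)(s - 2):
(s - 2) - 3(s + 1) = -2(s + 1)(s - 2).
Expand and collect terms: -2s² + 4s + 9 = 0.
By the quadratic formula, s = (-4 ± √88) / -4, so s ≈ -1.3452 or s ≈ 3.3452.
Neither value makes a denominator zero (s ≠ -1, s ≠ 2), so both are valid.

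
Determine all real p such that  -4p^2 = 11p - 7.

p = -3.283 or p = 0.533

Rearrange to standard form: -4p^2 - 11p + 7 = 0.
Discriminant: (-11)^2 - 4*(-4)*7 = 233.
Quadratic formula: p = (11 +/- sqrt(233)) / (-8).
So p = -sqrt(233)/8 - 11/8 ~= -3.283 or p = -11/8 + sqrt(233)/8 ~= 0.533.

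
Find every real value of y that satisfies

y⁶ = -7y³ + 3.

y = -1.9491 or y = 0.7399

Let u = y³. The equation becomes u² + 7u - 3 = 0.
By the quadratic formula, u = -7/2 + √(61)/2 or u = -√(61)/2 - 7/2.
y³ = -7/2 + √(61)/2 gives y = ∛(-7/2 + √(61)/2) ≈ 0.7399.
y³ = -√(61)/2 - 7/2 gives y = -∛(7/2 + √(61)/2) ≈ -1.9491.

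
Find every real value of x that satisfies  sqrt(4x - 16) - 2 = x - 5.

x = 5

Isolate the radical: sqrt(4x - 16) = x - 3.
Square both sides: 4x - 16 = (x - 3)^2.
Expand and rearrange: x^2 - 10x + 25 = 0.
This gives the repeated root x = 5.
Check in the original equation:
  x = 5: sqrt(4) = 2, while x - 3 = 2 — valid.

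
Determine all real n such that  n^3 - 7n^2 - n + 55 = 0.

Possible rational roots are divisors of 55. Testing n = 5 gives 0, so (n - 5) is a factor.
Divide: n^3 - 7n^2 - n + 55 = (n - 5)(n^2 - 2n - 11).
Apply the quadratic formula to n^2 - 2n - 11 = 0: n = (2 +/- sqrt(48))/2, i.e. n ~= 4.4641 or n ~= -2.4641.

n = -2.4641 or n = 4.4641 or n = 5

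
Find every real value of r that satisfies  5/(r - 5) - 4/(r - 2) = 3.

Multiply both sides by (r - 5)(r - 2):
5(r - 2) - 4(r - 5) = 3(r - 5)(r - 2).
Expand and collect terms: 3r² - 22r + 20 = 0.
By the quadratic formula, r = (22 ± √244) / 6, so r ≈ 6.2701 or r ≈ 1.0633.
Neither value makes a denominator zero (r ≠ 5, r ≠ 2), so both are valid.

r = 1.0633 or r = 6.2701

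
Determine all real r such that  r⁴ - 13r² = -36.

Let u = r². The equation becomes u² - 13u + 36 = 0.
Factor: (u - 9)(u - 4) = 0, so u = 9 or u = 4.
r² = 9 gives r = ±3.
r² = 4 gives r = ±2.

r = -3 or r = -2 or r = 2 or r = 3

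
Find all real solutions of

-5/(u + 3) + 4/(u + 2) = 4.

u = -3.8042 or u = -1.4458

Multiply both sides by (u + 3)(u + 2):
-5(u + 2) + 4(u + 3) = 4(u + 3)(u + 2).
Expand and collect terms: 4u² + 21u + 22 = 0.
By the quadratic formula, u = (-21 ± √89) / 8, so u ≈ -1.4458 or u ≈ -3.8042.
Neither value makes a denominator zero (u ≠ -3, u ≠ -2), so both are valid.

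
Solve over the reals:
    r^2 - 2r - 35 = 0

r = -5 or r = 7

Factor: (r + 5)(r - 7) = 0.
So r = -5 or r = 7.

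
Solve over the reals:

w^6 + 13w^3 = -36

Let u = w^3. The equation becomes u^2 + 13u + 36 = 0.
Factor: (u + 4)(u + 9) = 0, so u = -4 or u = -9.
w^3 = -4 gives w = -(4)^(1/3) ~= -1.5874.
w^3 = -9 gives w = -(9)^(1/3) ~= -2.0801.

w = -2.0801 or w = -1.5874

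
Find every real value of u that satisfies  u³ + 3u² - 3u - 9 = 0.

Possible rational roots are divisors of -9. Testing u = -3 gives 0, so (u + 3) is a factor.
Divide: u³ + 3u² - 3u - 9 = (u + 3)(u² - 3).
Apply the quadratic formula to u² - 3 = 0: u = (0 ± √12)/2, i.e. u ≈ 1.7321 or u ≈ -1.7321.

u = -3 or u = -1.7321 or u = 1.7321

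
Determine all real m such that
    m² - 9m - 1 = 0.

Discriminant: (-9)² − 4·1·(-1) = 85.
Quadratic formula: m = (9 ± √85) / 2.
So m = 9/2 + √(85)/2 ≈ 9.1098 or m = 9/2 - √(85)/2 ≈ -0.1098.

m = -0.1098 or m = 9.1098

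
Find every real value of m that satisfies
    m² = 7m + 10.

m = -1.217 or m = 8.217

Rearrange to standard form: m² - 7m - 10 = 0.
Discriminant: (-7)² − 4·1·(-10) = 89.
Quadratic formula: m = (7 ± √89) / 2.
So m = 7/2 + √(89)/2 ≈ 8.217 or m = 7/2 - √(89)/2 ≈ -1.217.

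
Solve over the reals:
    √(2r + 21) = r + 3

r = 2

Square both sides: 2r + 21 = (r + 3)².
Expand and rearrange: r² + 4r - 12 = 0.
Solving gives r = 2 or r = -6.
Check each candidate in the original equation:
  r = 2: √(25) = 5, while r + 3 = 5 — valid.
  r = -6: √(9) = 3, while r + 3 = -3 — extraneous.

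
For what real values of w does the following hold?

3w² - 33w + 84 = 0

w = 4 or w = 7

Factor: 3(w - 4)(w - 7) = 0.
So w = 4 or w = 7.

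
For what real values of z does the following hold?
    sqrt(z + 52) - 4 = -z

z = -3

Isolate the radical: sqrt(z + 52) = -z + 4.
Square both sides: z + 52 = (-z + 4)^2.
Expand and rearrange: z^2 - 9z - 36 = 0.
Solving gives z = 12 or z = -3.
Check each candidate in the original equation:
  z = 12: sqrt(64) = 8, while -z + 4 = -8 — extraneous.
  z = -3: sqrt(49) = 7, while -z + 4 = 7 — valid.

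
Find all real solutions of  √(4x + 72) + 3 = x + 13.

Isolate the radical: √(4x + 72) = x + 10.
Square both sides: 4x + 72 = (x + 10)².
Expand and rearrange: x² + 16x + 28 = 0.
Solving gives x = -2 or x = -14.
Check each candidate in the original equation:
  x = -2: √(64) = 8, while x + 10 = 8 — valid.
  x = -14: √(16) = 4, while x + 10 = -4 — extraneous.

x = -2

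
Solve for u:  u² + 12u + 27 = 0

u = -9 or u = -3

Factor: (u + 3)(u + 9) = 0.
So u = -3 or u = -9.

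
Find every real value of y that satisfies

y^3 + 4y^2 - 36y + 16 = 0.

y = -8.4721 or y = 0.4721 or y = 4

Possible rational roots are divisors of 16. Testing y = 4 gives 0, so (y - 4) is a factor.
Divide: y^3 + 4y^2 - 36y + 16 = (y - 4)(y^2 + 8y - 4).
Apply the quadratic formula to y^2 + 8y - 4 = 0: y = (-8 +/- sqrt(80))/2, i.e. y ~= 0.4721 or y ~= -8.4721.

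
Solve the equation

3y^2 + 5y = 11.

y = -2.9217 or y = 1.255

Rearrange to standard form: 3y^2 + 5y - 11 = 0.
Discriminant: (5)^2 - 4*3*(-11) = 157.
Quadratic formula: y = (-5 +/- sqrt(157)) / 6.
So y = -5/6 + sqrt(157)/6 ~= 1.255 or y = -sqrt(157)/6 - 5/6 ~= -2.9217.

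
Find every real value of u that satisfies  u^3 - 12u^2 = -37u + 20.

u = 0.6834 or u = 4 or u = 7.3166

Rearrange: u^3 - 12u^2 + 37u - 20 = 0.
Possible rational roots are divisors of -20. Testing u = 4 gives 0, so (u - 4) is a factor.
Divide: u^3 - 12u^2 + 37u - 20 = (u - 4)(u^2 - 8u + 5).
Apply the quadratic formula to u^2 - 8u + 5 = 0: u = (8 +/- sqrt(44))/2, i.e. u ~= 7.3166 or u ~= 0.6834.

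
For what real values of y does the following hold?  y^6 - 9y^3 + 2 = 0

y = 0.6109 or y = 2.0624

Let u = y^3. The equation becomes u^2 - 9u + 2 = 0.
By the quadratic formula, u = sqrt(73)/2 + 9/2 or u = 9/2 - sqrt(73)/2.
y^3 = sqrt(73)/2 + 9/2 gives y = (sqrt(73)/2 + 9/2)^(1/3) ~= 2.0624.
y^3 = 9/2 - sqrt(73)/2 gives y = (9/2 - sqrt(73)/2)^(1/3) ~= 0.6109.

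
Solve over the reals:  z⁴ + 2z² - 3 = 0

z = -1 or z = 1

Let u = z². The equation becomes u² + 2u - 3 = 0.
Factor: (u + 3)(u - 1) = 0, so u = -3 or u = 1.
z² = -3 < 0 has no real solution.
z² = 1 gives z = ±1.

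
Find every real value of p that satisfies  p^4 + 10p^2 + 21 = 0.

Let u = p^2. The equation becomes u^2 + 10u + 21 = 0.
Factor: (u + 7)(u + 3) = 0, so u = -7 or u = -3.
p^2 = -7 < 0 has no real solution.
p^2 = -3 < 0 has no real solution.

No real solutions.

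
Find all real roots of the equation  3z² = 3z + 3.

Rearrange to standard form: 3z² - 3z - 3 = 0.
Discriminant: (-3)² − 4·3·(-3) = 45.
Quadratic formula: z = (3 ± √45) / 6.
So z = 1/2 + √(5)/2 ≈ 1.618 or z = 1/2 - √(5)/2 ≈ -0.618.

z = -0.618 or z = 1.618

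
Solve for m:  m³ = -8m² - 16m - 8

Rearrange: m³ + 8m² + 16m + 8 = 0.
Possible rational roots are divisors of 8. Testing m = -2 gives 0, so (m + 2) is a factor.
Divide: m³ + 8m² + 16m + 8 = (m + 2)(m² + 6m + 4).
Apply the quadratic formula to m² + 6m + 4 = 0: m = (-6 ± √20)/2, i.e. m ≈ -0.7639 or m ≈ -5.2361.

m = -5.2361 or m = -2 or m = -0.7639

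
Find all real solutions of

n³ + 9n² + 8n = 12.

Rearrange: n³ + 9n² + 8n - 12 = 0.
Possible rational roots are divisors of -12. Testing n = -2 gives 0, so (n + 2) is a factor.
Divide: n³ + 9n² + 8n - 12 = (n + 2)(n² + 7n - 6).
Apply the quadratic formula to n² + 7n - 6 = 0: n = (-7 ± √73)/2, i.e. n ≈ 0.772 or n ≈ -7.772.

n = -7.772 or n = -2 or n = 0.772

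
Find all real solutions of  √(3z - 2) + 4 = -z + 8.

Isolate the radical: √(3z - 2) = -z + 4.
Square both sides: 3z - 2 = (-z + 4)².
Expand and rearrange: z² - 11z + 18 = 0.
Solving gives z = 9 or z = 2.
Check each candidate in the original equation:
  z = 9: √(25) = 5, while -z + 4 = -5 — extraneous.
  z = 2: √(4) = 2, while -z + 4 = 2 — valid.

z = 2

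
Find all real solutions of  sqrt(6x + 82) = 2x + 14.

x = -3

Square both sides: 6x + 82 = (2x + 14)^2.
Expand and rearrange: 4x^2 + 50x + 114 = 0.
Solving gives x = -3 or x = -9.5.
Check each candidate in the original equation:
  x = -3: sqrt(64) = 8, while 2x + 14 = 8 — valid.
  x = -9.5: sqrt(25) = 5, while 2x + 14 = -5 — extraneous.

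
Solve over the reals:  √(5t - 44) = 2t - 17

Square both sides: 5t - 44 = (2t - 17)².
Expand and rearrange: 4t² - 73t + 333 = 0.
Solving gives t = 9.25 or t = 9.
Check each candidate in the original equation:
  t = 9.25: √(2.25) = 1.5, while 2t - 17 = 1.5 — valid.
  t = 9: √(1) = 1, while 2t - 17 = 1 — valid.

t = 9 or t = 9.25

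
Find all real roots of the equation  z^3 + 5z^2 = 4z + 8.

Rearrange: z^3 + 5z^2 - 4z - 8 = 0.
Possible rational roots are divisors of -8. Testing z = -1 gives 0, so (z + 1) is a factor.
Divide: z^3 + 5z^2 - 4z - 8 = (z + 1)(z^2 + 4z - 8).
Apply the quadratic formula to z^2 + 4z - 8 = 0: z = (-4 +/- sqrt(48))/2, i.e. z ~= 1.4641 or z ~= -5.4641.

z = -5.4641 or z = -1 or z = 1.4641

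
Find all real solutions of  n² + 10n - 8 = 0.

Discriminant: (10)² − 4·1·(-8) = 132.
Quadratic formula: n = (-10 ± √132) / 2.
So n = -5 + √(33) ≈ 0.7446 or n = -√(33) - 5 ≈ -10.7446.

n = -10.7446 or n = 0.7446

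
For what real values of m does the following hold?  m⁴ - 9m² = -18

Let u = m². The equation becomes u² - 9u + 18 = 0.
Factor: (u - 6)(u - 3) = 0, so u = 6 or u = 3.
m² = 6 gives m = ±√(6) ≈ ±2.4495.
m² = 3 gives m = ±√(3) ≈ ±1.7321.

m = -2.4495 or m = -1.7321 or m = 1.7321 or m = 2.4495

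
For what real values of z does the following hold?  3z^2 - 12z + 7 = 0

Discriminant: (-12)^2 - 4*3*7 = 60.
Quadratic formula: z = (12 +/- sqrt(60)) / 6.
So z = sqrt(15)/3 + 2 ~= 3.291 or z = 2 - sqrt(15)/3 ~= 0.709.

z = 0.709 or z = 3.291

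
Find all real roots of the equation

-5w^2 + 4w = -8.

Rearrange to standard form: -5w^2 + 4w + 8 = 0.
Discriminant: (4)^2 - 4*(-5)*8 = 176.
Quadratic formula: w = (-4 +/- sqrt(176)) / (-10).
So w = 2/5 - 2*sqrt(11)/5 ~= -0.9266 or w = 2/5 + 2*sqrt(11)/5 ~= 1.7266.

w = -0.9266 or w = 1.7266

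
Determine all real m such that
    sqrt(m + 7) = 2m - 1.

Square both sides: m + 7 = (2m - 1)^2.
Expand and rearrange: 4m^2 - 5m - 6 = 0.
Solving gives m = 2 or m = -0.75.
Check each candidate in the original equation:
  m = 2: sqrt(9) = 3, while 2m - 1 = 3 — valid.
  m = -0.75: sqrt(6.25) = 2.5, while 2m - 1 = -2.5 — extraneous.

m = 2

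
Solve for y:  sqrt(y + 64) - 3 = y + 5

Isolate the radical: sqrt(y + 64) = y + 8.
Square both sides: y + 64 = (y + 8)^2.
Expand and rearrange: y^2 + 15y = 0.
Solving gives y = 0 or y = -15.
Check each candidate in the original equation:
  y = 0: sqrt(64) = 8, while y + 8 = 8 — valid.
  y = -15: sqrt(49) = 7, while y + 8 = -7 — extraneous.

y = 0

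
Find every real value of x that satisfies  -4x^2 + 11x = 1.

x = 0.0941 or x = 2.6559

Rearrange to standard form: -4x^2 + 11x - 1 = 0.
Discriminant: (11)^2 - 4*(-4)*(-1) = 105.
Quadratic formula: x = (-11 +/- sqrt(105)) / (-8).
So x = 11/8 - sqrt(105)/8 ~= 0.0941 or x = sqrt(105)/8 + 11/8 ~= 2.6559.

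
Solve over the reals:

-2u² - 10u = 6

Rearrange to standard form: -2u² - 10u - 6 = 0.
Discriminant: (-10)² − 4·(-2)·(-6) = 52.
Quadratic formula: u = (10 ± √52) / (-4).
So u = -5/2 - √(13)/2 ≈ -4.3028 or u = -5/2 + √(13)/2 ≈ -0.6972.

u = -4.3028 or u = -0.6972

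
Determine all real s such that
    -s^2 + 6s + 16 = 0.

s = -2 or s = 8

Factor: -1(s + 2)(s - 8) = 0.
So s = -2 or s = 8.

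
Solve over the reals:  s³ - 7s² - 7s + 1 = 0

Possible rational roots are divisors of 1. Testing s = -1 gives 0, so (s + 1) is a factor.
Divide: s³ - 7s² - 7s + 1 = (s + 1)(s² - 8s + 1).
Apply the quadratic formula to s² - 8s + 1 = 0: s = (8 ± √60)/2, i.e. s ≈ 7.873 or s ≈ 0.127.

s = -1 or s = 0.127 or s = 7.873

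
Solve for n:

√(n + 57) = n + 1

Square both sides: n + 57 = (n + 1)².
Expand and rearrange: n² + n - 56 = 0.
Solving gives n = 7 or n = -8.
Check each candidate in the original equation:
  n = 7: √(64) = 8, while n + 1 = 8 — valid.
  n = -8: √(49) = 7, while n + 1 = -7 — extraneous.

n = 7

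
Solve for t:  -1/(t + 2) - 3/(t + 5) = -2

t = -3.8229 or t = -1.1771

Multiply both sides by (t + 2)(t + 5):
-(t + 5) - 3(t + 2) = -2(t + 2)(t + 5).
Expand and collect terms: -2t^2 - 10t - 9 = 0.
By the quadratic formula, t = (10 +/- sqrt(28)) / -4, so t ~= -3.8229 or t ~= -1.1771.
Neither value makes a denominator zero (t != -2, t != -5), so both are valid.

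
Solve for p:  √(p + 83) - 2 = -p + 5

p = -2

Isolate the radical: √(p + 83) = -p + 7.
Square both sides: p + 83 = (-p + 7)².
Expand and rearrange: p² - 15p - 34 = 0.
Solving gives p = 17 or p = -2.
Check each candidate in the original equation:
  p = 17: √(100) = 10, while -p + 7 = -10 — extraneous.
  p = -2: √(81) = 9, while -p + 7 = 9 — valid.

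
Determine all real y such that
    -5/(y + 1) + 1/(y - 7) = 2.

y = -3.3852 or y = 7.3852

Multiply both sides by (y + 1)(y - 7):
-5(y - 7) + (y + 1) = 2(y + 1)(y - 7).
Expand and collect terms: 2y^2 - 8y - 50 = 0.
By the quadratic formula, y = (8 +/- sqrt(464)) / 4, so y ~= 7.3852 or y ~= -3.3852.
Neither value makes a denominator zero (y != -1, y != 7), so both are valid.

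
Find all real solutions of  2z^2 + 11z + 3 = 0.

z = -5.2122 or z = -0.2878

Discriminant: (11)^2 - 4*2*3 = 97.
Quadratic formula: z = (-11 +/- sqrt(97)) / 4.
So z = -11/4 + sqrt(97)/4 ~= -0.2878 or z = -11/4 - sqrt(97)/4 ~= -5.2122.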